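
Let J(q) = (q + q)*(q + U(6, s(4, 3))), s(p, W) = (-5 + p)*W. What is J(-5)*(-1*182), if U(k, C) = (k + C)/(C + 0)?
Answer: -10920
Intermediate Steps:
s(p, W) = W*(-5 + p)
U(k, C) = (C + k)/C
J(q) = 2*q*(-1 + q) (J(q) = (q + q)*(q + (3*(-5 + 4) + 6)/((3*(-5 + 4)))) = (2*q)*(q + (3*(-1) + 6)/((3*(-1)))) = (2*q)*(q + (-3 + 6)/(-3)) = (2*q)*(q - 1/3*3) = (2*q)*(q - 1) = (2*q)*(-1 + q) = 2*q*(-1 + q))
J(-5)*(-1*182) = (2*(-5)*(-1 - 5))*(-1*182) = (2*(-5)*(-6))*(-182) = 60*(-182) = -10920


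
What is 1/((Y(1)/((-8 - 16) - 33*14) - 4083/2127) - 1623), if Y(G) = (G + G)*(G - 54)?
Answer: -172287/279914947 ≈ -0.00061550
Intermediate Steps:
Y(G) = 2*G*(-54 + G) (Y(G) = (2*G)*(-54 + G) = 2*G*(-54 + G))
1/((Y(1)/((-8 - 16) - 33*14) - 4083/2127) - 1623) = 1/(((2*1*(-54 + 1))/((-8 - 16) - 33*14) - 4083/2127) - 1623) = 1/(((2*1*(-53))/(-24 - 462) - 4083*1/2127) - 1623) = 1/((-106/(-486) - 1361/709) - 1623) = 1/((-106*(-1/486) - 1361/709) - 1623) = 1/((53/243 - 1361/709) - 1623) = 1/(-293146/172287 - 1623) = 1/(-279914947/172287) = -172287/279914947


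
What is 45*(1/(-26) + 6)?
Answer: 6975/26 ≈ 268.27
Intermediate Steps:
45*(1/(-26) + 6) = 45*(1*(-1/26) + 6) = 45*(-1/26 + 6) = 45*(155/26) = 6975/26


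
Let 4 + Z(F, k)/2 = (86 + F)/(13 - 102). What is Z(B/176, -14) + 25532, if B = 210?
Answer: 99944311/3916 ≈ 25522.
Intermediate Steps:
Z(F, k) = -884/89 - 2*F/89 (Z(F, k) = -8 + 2*((86 + F)/(13 - 102)) = -8 + 2*((86 + F)/(-89)) = -8 + 2*((86 + F)*(-1/89)) = -8 + 2*(-86/89 - F/89) = -8 + (-172/89 - 2*F/89) = -884/89 - 2*F/89)
Z(B/176, -14) + 25532 = (-884/89 - 420/(89*176)) + 25532 = (-884/89 - 2/89*105/88) + 25532 = (-884/89 - 105/3916) + 25532 = -39001/3916 + 25532 = 99944311/3916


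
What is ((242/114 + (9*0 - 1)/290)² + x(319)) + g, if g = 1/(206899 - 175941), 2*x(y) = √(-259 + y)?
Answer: 18997684967081/4229495891100 + √15 ≈ 8.3647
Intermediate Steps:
x(y) = √(-259 + y)/2
g = 1/30958 ≈ 3.2302e-5
((242/114 + (9*0 - 1)/290)² + x(319)) + g = ((242/114 + (9*0 - 1)/290)² + √(-259 + 319)/2) + 1/30958 = ((242*(1/114) + (0 - 1)*(1/290))² + √60/2) + 1/30958 = ((121/57 - 1*1/290)² + (2*√15)/2) + 1/30958 = ((121/57 - 1/290)² + √15) + 1/30958 = ((35033/16530)² + √15) + 1/30958 = (1227311089/273240900 + √15) + 1/30958 = 18997684967081/4229495891100 + √15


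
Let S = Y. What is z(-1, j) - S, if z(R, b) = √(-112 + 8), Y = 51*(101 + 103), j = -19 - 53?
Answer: -10404 + 2*I*√26 ≈ -10404.0 + 10.198*I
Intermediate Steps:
j = -72
Y = 10404 (Y = 51*204 = 10404)
S = 10404
z(R, b) = 2*I*√26 (z(R, b) = √(-104) = 2*I*√26)
z(-1, j) - S = 2*I*√26 - 1*10404 = 2*I*√26 - 10404 = -10404 + 2*I*√26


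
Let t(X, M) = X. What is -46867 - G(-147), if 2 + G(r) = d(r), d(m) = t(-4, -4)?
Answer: -46861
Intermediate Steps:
d(m) = -4
G(r) = -6 (G(r) = -2 - 4 = -6)
-46867 - G(-147) = -46867 - 1*(-6) = -46867 + 6 = -46861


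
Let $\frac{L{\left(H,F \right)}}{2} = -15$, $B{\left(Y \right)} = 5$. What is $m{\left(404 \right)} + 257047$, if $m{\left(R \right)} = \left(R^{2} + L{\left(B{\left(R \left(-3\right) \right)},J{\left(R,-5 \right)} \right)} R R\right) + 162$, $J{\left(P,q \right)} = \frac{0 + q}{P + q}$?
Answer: $-4476055$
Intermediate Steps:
$J{\left(P,q \right)} = \frac{q}{P + q}$
$L{\left(H,F \right)} = -30$ ($L{\left(H,F \right)} = 2 \left(-15\right) = -30$)
$m{\left(R \right)} = 162 - 29 R^{2}$ ($m{\left(R \right)} = \left(R^{2} + - 30 R R\right) + 162 = \left(R^{2} - 30 R^{2}\right) + 162 = - 29 R^{2} + 162 = 162 - 29 R^{2}$)
$m{\left(404 \right)} + 257047 = \left(162 - 29 \cdot 404^{2}\right) + 257047 = \left(162 - 4733264\right) + 257047 = -4733102 + 257047 = -4476055$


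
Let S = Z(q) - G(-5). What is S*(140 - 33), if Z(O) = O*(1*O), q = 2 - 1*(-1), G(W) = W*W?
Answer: -1712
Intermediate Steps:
G(W) = W²
q = 3 (q = 2 + 1 = 3)
Z(O) = O² (Z(O) = O*O = O²)
S = -16 (S = 3² - 1*(-5)² = 9 - 1*25 = 9 - 25 = -16)
S*(140 - 33) = -16*(140 - 33) = -16*107 = -1712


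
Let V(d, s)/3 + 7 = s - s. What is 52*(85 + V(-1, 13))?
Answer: 3328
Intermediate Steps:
V(d, s) = -21 (V(d, s) = -21 + 3*(s - s) = -21 + 3*0 = -21 + 0 = -21)
52*(85 + V(-1, 13)) = 52*(85 - 21) = 52*64 = 3328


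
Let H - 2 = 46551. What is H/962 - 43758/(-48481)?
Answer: 176848553/3587594 ≈ 49.294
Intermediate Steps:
H = 46553 (H = 2 + 46551 = 46553)
H/962 - 43758/(-48481) = 46553/962 - 43758/(-48481) = 46553*(1/962) - 43758*(-1/48481) = 3581/74 + 43758/48481 = 176848553/3587594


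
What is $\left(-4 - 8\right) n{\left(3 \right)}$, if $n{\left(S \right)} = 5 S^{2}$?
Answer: $-540$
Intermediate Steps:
$\left(-4 - 8\right) n{\left(3 \right)} = \left(-4 - 8\right) 5 \cdot 3^{2} = - 12 \cdot 5 \cdot 9 = \left(-12\right) 45 = -540$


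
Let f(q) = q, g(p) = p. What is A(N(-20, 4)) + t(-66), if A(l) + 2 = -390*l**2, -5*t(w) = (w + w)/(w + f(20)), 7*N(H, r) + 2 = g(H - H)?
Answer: -193904/5635 ≈ -34.411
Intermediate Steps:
N(H, r) = -2/7 (N(H, r) = -2/7 + (H - H)/7 = -2/7 + (1/7)*0 = -2/7 + 0 = -2/7)
t(w) = -2*w/(5*(20 + w)) (t(w) = -(w + w)/(5*(w + 20)) = -2*w/(5*(20 + w)))
A(l) = -2 - 390*l**2
A(N(-20, 4)) + t(-66) = (-2 - 390*(-2/7)**2) - 2*(-66)/(100 + 5*(-66)) = (-2 - 390*4/49) - 2*(-66)/(100 - 330) = (-2 - 1560/49) - 2*(-66)/(-230) = -1658/49 - 2*(-66)*(-1/230) = -1658/49 - 66/115 = -193904/5635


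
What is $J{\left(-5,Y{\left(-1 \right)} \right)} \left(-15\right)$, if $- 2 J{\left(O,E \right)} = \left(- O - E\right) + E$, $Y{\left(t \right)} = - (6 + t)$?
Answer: $\frac{75}{2} \approx 37.5$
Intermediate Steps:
$Y{\left(t \right)} = -6 - t$
$J{\left(O,E \right)} = \frac{O}{2}$ ($J{\left(O,E \right)} = - \frac{\left(- O - E\right) + E}{2} = - \frac{\left(- E - O\right) + E}{2} = - \frac{\left(-1\right) O}{2} = \frac{O}{2}$)
$J{\left(-5,Y{\left(-1 \right)} \right)} \left(-15\right) = \frac{1}{2} \left(-5\right) \left(-15\right) = \left(- \frac{5}{2}\right) \left(-15\right) = \frac{75}{2}$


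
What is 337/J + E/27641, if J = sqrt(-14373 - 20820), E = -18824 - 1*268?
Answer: -19092/27641 - 337*I*sqrt(35193)/35193 ≈ -0.69071 - 1.7964*I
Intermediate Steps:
E = -19092 (E = -18824 - 268 = -19092)
J = I*sqrt(35193) (J = sqrt(-35193) = I*sqrt(35193) ≈ 187.6*I)
337/J + E/27641 = 337/((I*sqrt(35193))) - 19092/27641 = 337*(-I*sqrt(35193)/35193) - 19092*1/27641 = -337*I*sqrt(35193)/35193 - 19092/27641 = -19092/27641 - 337*I*sqrt(35193)/35193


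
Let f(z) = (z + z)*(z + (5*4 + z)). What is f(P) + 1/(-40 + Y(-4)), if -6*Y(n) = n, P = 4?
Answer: 26429/118 ≈ 223.97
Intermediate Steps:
Y(n) = -n/6
f(z) = 2*z*(20 + 2*z) (f(z) = (2*z)*(z + (20 + z)) = (2*z)*(20 + 2*z) = 2*z*(20 + 2*z))
f(P) + 1/(-40 + Y(-4)) = 4*4*(10 + 4) + 1/(-40 - ⅙*(-4)) = 4*4*14 + 1/(-40 + ⅔) = 224 + 1/(-118/3) = 224 - 3/118 = 26429/118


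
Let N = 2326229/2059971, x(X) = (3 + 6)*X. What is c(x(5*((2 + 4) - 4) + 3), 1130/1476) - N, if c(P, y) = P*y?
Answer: 14939736217/168917622 ≈ 88.444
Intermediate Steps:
x(X) = 9*X
N = 2326229/2059971 (N = 2326229*(1/2059971) = 2326229/2059971 ≈ 1.1293)
c(x(5*((2 + 4) - 4) + 3), 1130/1476) - N = (9*(5*((2 + 4) - 4) + 3))*(1130/1476) - 1*2326229/2059971 = (9*(5*(6 - 4) + 3))*(1130*(1/1476)) - 2326229/2059971 = (9*(5*2 + 3))*(565/738) - 2326229/2059971 = (9*(10 + 3))*(565/738) - 2326229/2059971 = (9*13)*(565/738) - 2326229/2059971 = 117*(565/738) - 2326229/2059971 = 7345/82 - 2326229/2059971 = 14939736217/168917622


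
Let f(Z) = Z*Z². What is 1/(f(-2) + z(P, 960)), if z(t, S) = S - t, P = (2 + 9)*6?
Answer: 1/886 ≈ 0.0011287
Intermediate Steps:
f(Z) = Z³
P = 66 (P = 11*6 = 66)
1/(f(-2) + z(P, 960)) = 1/((-2)³ + (960 - 1*66)) = 1/(-8 + (960 - 66)) = 1/(-8 + 894) = 1/886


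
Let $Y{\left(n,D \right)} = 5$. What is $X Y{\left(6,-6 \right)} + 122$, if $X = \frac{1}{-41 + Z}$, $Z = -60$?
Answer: $\frac{12317}{101} \approx 121.95$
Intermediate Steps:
$X = - \frac{1}{101}$ ($X = \frac{1}{-41 - 60} = \frac{1}{-101} = - \frac{1}{101} \approx -0.009901$)
$X Y{\left(6,-6 \right)} + 122 = \left(- \frac{1}{101}\right) 5 + 122 = - \frac{5}{101} + 122 = \frac{12317}{101}$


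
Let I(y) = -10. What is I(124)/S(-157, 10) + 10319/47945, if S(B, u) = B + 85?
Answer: 611209/1726020 ≈ 0.35411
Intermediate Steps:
S(B, u) = 85 + B
I(124)/S(-157, 10) + 10319/47945 = -10/(85 - 157) + 10319/47945 = -10/(-72) + 10319*(1/47945) = -10*(-1/72) + 10319/47945 = 5/36 + 10319/47945 = 611209/1726020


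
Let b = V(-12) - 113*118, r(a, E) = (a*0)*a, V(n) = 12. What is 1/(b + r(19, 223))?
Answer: -1/13322 ≈ -7.5064e-5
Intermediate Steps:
r(a, E) = 0 (r(a, E) = 0*a = 0)
b = -13322 (b = 12 - 113*118 = 12 - 13334 = -13322)
1/(b + r(19, 223)) = 1/(-13322 + 0) = 1/(-13322) = -1/13322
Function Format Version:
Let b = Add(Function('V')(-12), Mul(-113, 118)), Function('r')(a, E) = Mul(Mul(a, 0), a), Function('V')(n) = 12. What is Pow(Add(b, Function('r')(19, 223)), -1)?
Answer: Rational(-1, 13322) ≈ -7.5064e-5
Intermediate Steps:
Function('r')(a, E) = 0 (Function('r')(a, E) = Mul(0, a) = 0)
b = -13322 (b = Add(12, Mul(-113, 118)) = Add(12, -13334) = -13322)
Pow(Add(b, Function('r')(19, 223)), -1) = Pow(Add(-13322, 0), -1) = Pow(-13322, -1) = Rational(-1, 13322)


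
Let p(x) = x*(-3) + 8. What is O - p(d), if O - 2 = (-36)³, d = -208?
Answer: -47286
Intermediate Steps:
O = -46654 (O = 2 + (-36)³ = 2 - 46656 = -46654)
p(x) = 8 - 3*x (p(x) = -3*x + 8 = 8 - 3*x)
O - p(d) = -46654 - (8 - 3*(-208)) = -46654 - (8 + 624) = -46654 - 1*632 = -46654 - 632 = -47286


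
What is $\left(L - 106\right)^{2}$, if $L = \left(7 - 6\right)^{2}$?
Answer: $11025$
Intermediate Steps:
$L = 1$ ($L = 1^{2} = 1$)
$\left(L - 106\right)^{2} = \left(1 - 106\right)^{2} = \left(-105\right)^{2} = 11025$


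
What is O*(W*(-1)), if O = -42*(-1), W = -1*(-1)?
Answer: -42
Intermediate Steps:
W = 1
O = 42 (O = -7*(-6) = 42)
O*(W*(-1)) = 42*(1*(-1)) = 42*(-1) = -42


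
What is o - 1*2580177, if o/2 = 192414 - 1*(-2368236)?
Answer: 2541123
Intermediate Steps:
o = 5121300 (o = 2*(192414 - 1*(-2368236)) = 2*(192414 + 2368236) = 2*2560650 = 5121300)
o - 1*2580177 = 5121300 - 1*2580177 = 5121300 - 2580177 = 2541123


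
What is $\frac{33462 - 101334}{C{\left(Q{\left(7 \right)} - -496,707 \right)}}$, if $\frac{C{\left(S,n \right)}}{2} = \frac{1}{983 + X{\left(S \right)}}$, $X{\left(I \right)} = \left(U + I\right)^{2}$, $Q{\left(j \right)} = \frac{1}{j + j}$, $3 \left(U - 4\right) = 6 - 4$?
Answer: $- \frac{179390937092}{21} \approx -8.5424 \cdot 10^{9}$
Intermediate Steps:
$U = \frac{14}{3}$ ($U = 4 + \frac{6 - 4}{3} = 4 + \frac{1}{3} \cdot 2 = 4 + \frac{2}{3} = \frac{14}{3} \approx 4.6667$)
$Q{\left(j \right)} = \frac{1}{2 j}$
$X{\left(I \right)} = \left(\frac{14}{3} + I\right)^{2}$
$C{\left(S,n \right)} = \frac{2}{983 + \frac{\left(14 + 3 S\right)^{2}}{9}}$
$\frac{33462 - 101334}{C{\left(Q{\left(7 \right)} - -496,707 \right)}} = \frac{33462 - 101334}{18 \frac{1}{8847 + \left(14 + 3 \left(\frac{1}{2 \cdot 7} - -496\right)\right)^{2}}} = - \frac{67872}{18 \frac{1}{8847 + \left(14 + 3 \left(\frac{1}{2} \cdot \frac{1}{7} + 496\right)\right)^{2}}} = - \frac{67872}{18 \frac{1}{8847 + \left(14 + 3 \left(\frac{1}{14} + 496\right)\right)^{2}}} = - \frac{67872}{18 \frac{1}{8847 + \left(14 + 3 \cdot \frac{6945}{14}\right)^{2}}} = - \frac{67872}{18 \frac{1}{8847 + \left(14 + \frac{20835}{14}\right)^{2}}} = - \frac{67872}{18 \frac{1}{8847 + \left(\frac{21031}{14}\right)^{2}}} = - \frac{67872}{18 \frac{1}{8847 + \frac{442302961}{196}}} = - \frac{67872}{18 \frac{1}{\frac{444036973}{196}}} = - \frac{67872}{18 \cdot \frac{196}{444036973}} = - \frac{67872}{\frac{3528}{444036973}} = \left(-67872\right) \frac{444036973}{3528} = - \frac{179390937092}{21}$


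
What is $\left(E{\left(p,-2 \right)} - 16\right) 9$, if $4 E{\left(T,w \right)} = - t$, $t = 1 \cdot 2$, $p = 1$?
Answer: $- \frac{297}{2} \approx -148.5$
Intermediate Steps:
$t = 2$
$E{\left(T,w \right)} = - \frac{1}{2}$ ($E{\left(T,w \right)} = \frac{\left(-1\right) 2}{4} = \frac{1}{4} \left(-2\right) = - \frac{1}{2}$)
$\left(E{\left(p,-2 \right)} - 16\right) 9 = \left(- \frac{1}{2} - 16\right) 9 = \left(- \frac{33}{2}\right) 9 = - \frac{297}{2}$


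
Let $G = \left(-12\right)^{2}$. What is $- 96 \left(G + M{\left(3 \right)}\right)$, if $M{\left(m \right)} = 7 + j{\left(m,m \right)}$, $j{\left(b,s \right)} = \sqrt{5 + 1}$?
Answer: $-14496 - 96 \sqrt{6} \approx -14731.0$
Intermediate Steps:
$j{\left(b,s \right)} = \sqrt{6}$
$G = 144$
$M{\left(m \right)} = 7 + \sqrt{6}$
$- 96 \left(G + M{\left(3 \right)}\right) = - 96 \left(144 + \left(7 + \sqrt{6}\right)\right) = - 96 \left(151 + \sqrt{6}\right) = -14496 - 96 \sqrt{6}$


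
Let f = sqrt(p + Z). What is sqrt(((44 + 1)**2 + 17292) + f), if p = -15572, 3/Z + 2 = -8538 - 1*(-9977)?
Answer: sqrt(4432111797 + 479*I*sqrt(3572854773))/479 ≈ 138.99 + 0.44892*I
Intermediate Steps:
Z = 1/479 (Z = 3/(-2 + (-8538 - 1*(-9977))) = 3/(-2 + (-8538 + 9977)) = 3/(-2 + 1439) = 3/1437 = 3*(1/1437) = 1/479 ≈ 0.0020877)
f = I*sqrt(3572854773)/479 (f = sqrt(-15572 + 1/479) = sqrt(-7458987/479) = I*sqrt(3572854773)/479 ≈ 124.79*I)
sqrt(((44 + 1)**2 + 17292) + f) = sqrt(((44 + 1)**2 + 17292) + I*sqrt(3572854773)/479) = sqrt((45**2 + 17292) + I*sqrt(3572854773)/479) = sqrt((2025 + 17292) + I*sqrt(3572854773)/479) = sqrt(19317 + I*sqrt(3572854773)/479)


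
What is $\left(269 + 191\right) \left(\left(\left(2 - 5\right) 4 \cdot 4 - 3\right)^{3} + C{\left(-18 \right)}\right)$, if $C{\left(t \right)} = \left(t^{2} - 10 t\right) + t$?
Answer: $-60795900$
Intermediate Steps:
$C{\left(t \right)} = t^{2} - 9 t$
$\left(269 + 191\right) \left(\left(\left(2 - 5\right) 4 \cdot 4 - 3\right)^{3} + C{\left(-18 \right)}\right) = \left(269 + 191\right) \left(\left(\left(2 - 5\right) 4 \cdot 4 - 3\right)^{3} - 18 \left(-9 - 18\right)\right) = 460 \left(\left(\left(-3\right) 4 \cdot 4 - 3\right)^{3} - -486\right) = 460 \left(\left(\left(-12\right) 4 - 3\right)^{3} + 486\right) = 460 \left(\left(-48 - 3\right)^{3} + 486\right) = 460 \left(\left(-51\right)^{3} + 486\right) = 460 \left(-132651 + 486\right) = 460 \left(-132165\right) = -60795900$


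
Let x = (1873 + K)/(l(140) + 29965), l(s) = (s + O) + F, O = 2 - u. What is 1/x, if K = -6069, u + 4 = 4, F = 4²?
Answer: -30123/4196 ≈ -7.1790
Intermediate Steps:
F = 16
u = 0 (u = -4 + 4 = 0)
O = 2 (O = 2 - 1*0 = 2 + 0 = 2)
l(s) = 18 + s (l(s) = (s + 2) + 16 = (2 + s) + 16 = 18 + s)
x = -4196/30123 (x = (1873 - 6069)/((18 + 140) + 29965) = -4196/(158 + 29965) = -4196/30123 ≈ -0.13930)
1/x = 1/(-4196/30123) = -30123/4196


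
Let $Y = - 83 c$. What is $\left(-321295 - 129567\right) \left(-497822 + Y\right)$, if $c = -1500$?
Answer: $168316703564$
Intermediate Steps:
$Y = 124500$ ($Y = \left(-83\right) \left(-1500\right) = 124500$)
$\left(-321295 - 129567\right) \left(-497822 + Y\right) = \left(-321295 - 129567\right) \left(-497822 + 124500\right) = \left(-450862\right) \left(-373322\right) = 168316703564$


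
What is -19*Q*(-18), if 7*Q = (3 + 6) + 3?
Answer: 4104/7 ≈ 586.29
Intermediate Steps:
Q = 12/7 (Q = ((3 + 6) + 3)/7 = (9 + 3)/7 = (⅐)*12 = 12/7 ≈ 1.7143)
-19*Q*(-18) = -19*12/7*(-18) = -228/7*(-18) = 4104/7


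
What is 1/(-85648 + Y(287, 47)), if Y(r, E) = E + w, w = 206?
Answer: -1/85395 ≈ -1.1710e-5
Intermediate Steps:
Y(r, E) = 206 + E (Y(r, E) = E + 206 = 206 + E)
1/(-85648 + Y(287, 47)) = 1/(-85648 + (206 + 47)) = 1/(-85648 + 253) = 1/(-85395) = -1/85395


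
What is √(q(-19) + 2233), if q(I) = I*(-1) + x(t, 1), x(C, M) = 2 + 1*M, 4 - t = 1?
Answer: √2255 ≈ 47.487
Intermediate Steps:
t = 3 (t = 4 - 1*1 = 4 - 1 = 3)
x(C, M) = 2 + M
q(I) = 3 - I (q(I) = I*(-1) + (2 + 1) = -I + 3 = 3 - I)
√(q(-19) + 2233) = √((3 - 1*(-19)) + 2233) = √((3 + 19) + 2233) = √(22 + 2233) = √2255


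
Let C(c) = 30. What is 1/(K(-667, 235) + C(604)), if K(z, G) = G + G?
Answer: 1/500 ≈ 0.0020000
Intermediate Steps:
K(z, G) = 2*G
1/(K(-667, 235) + C(604)) = 1/(2*235 + 30) = 1/(470 + 30) = 1/500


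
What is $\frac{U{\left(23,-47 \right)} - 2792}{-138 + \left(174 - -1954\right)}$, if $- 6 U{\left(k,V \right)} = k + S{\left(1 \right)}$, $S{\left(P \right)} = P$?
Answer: $- \frac{1398}{995} \approx -1.405$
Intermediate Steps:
$U{\left(k,V \right)} = - \frac{1}{6} - \frac{k}{6}$ ($U{\left(k,V \right)} = - \frac{k + 1}{6} = - \frac{1 + k}{6} = - \frac{1}{6} - \frac{k}{6}$)
$\frac{U{\left(23,-47 \right)} - 2792}{-138 + \left(174 - -1954\right)} = \frac{\left(- \frac{1}{6} - \frac{23}{6}\right) - 2792}{-138 + \left(174 - -1954\right)} = \frac{\left(- \frac{1}{6} - \frac{23}{6}\right) - 2792}{-138 + \left(174 + 1954\right)} = \frac{-4 - 2792}{-138 + 2128} = - \frac{2796}{1990} = \left(-2796\right) \frac{1}{1990} = - \frac{1398}{995}$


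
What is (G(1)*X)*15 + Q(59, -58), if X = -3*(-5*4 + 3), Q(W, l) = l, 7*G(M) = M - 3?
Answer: -1936/7 ≈ -276.57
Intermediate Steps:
G(M) = -3/7 + M/7 (G(M) = (M - 3)/7 = (-3 + M)/7 = -3/7 + M/7)
X = 51 (X = -3*(-20 + 3) = -3*(-17) = 51)
(G(1)*X)*15 + Q(59, -58) = ((-3/7 + (⅐)*1)*51)*15 - 58 = ((-3/7 + ⅐)*51)*15 - 58 = -2/7*51*15 - 58 = -102/7*15 - 58 = -1530/7 - 58 = -1936/7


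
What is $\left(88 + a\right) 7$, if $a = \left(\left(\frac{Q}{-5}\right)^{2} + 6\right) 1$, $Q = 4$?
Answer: $\frac{16562}{25} \approx 662.48$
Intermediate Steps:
$a = \frac{166}{25}$ ($a = \left(\left(\frac{4}{-5}\right)^{2} + 6\right) 1 = \left(\left(4 \left(- \frac{1}{5}\right)\right)^{2} + 6\right) 1 = \left(\left(- \frac{4}{5}\right)^{2} + 6\right) 1 = \left(\frac{16}{25} + 6\right) 1 = \frac{166}{25} \cdot 1 = \frac{166}{25} \approx 6.64$)
$\left(88 + a\right) 7 = \left(88 + \frac{166}{25}\right) 7 = \frac{2366}{25} \cdot 7 = \frac{16562}{25}$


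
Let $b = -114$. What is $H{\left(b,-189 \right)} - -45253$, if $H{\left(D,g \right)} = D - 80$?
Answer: $45059$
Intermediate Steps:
$H{\left(D,g \right)} = -80 + D$
$H{\left(b,-189 \right)} - -45253 = \left(-80 - 114\right) - -45253 = -194 + 45253 = 45059$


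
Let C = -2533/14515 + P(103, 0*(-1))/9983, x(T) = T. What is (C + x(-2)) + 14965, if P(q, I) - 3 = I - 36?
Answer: 2168161489001/144903245 ≈ 14963.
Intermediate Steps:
P(q, I) = -33 + I (P(q, I) = 3 + (I - 36) = 3 + (-36 + I) = -33 + I)
C = -25765934/144903245 (C = -2533/14515 + (-33 + 0*(-1))/9983 = -2533*1/14515 + (-33 + 0)*(1/9983) = -2533/14515 - 33*1/9983 = -2533/14515 - 33/9983 = -25765934/144903245 ≈ -0.17781)
(C + x(-2)) + 14965 = (-25765934/144903245 - 2) + 14965 = -315572424/144903245 + 14965 = 2168161489001/144903245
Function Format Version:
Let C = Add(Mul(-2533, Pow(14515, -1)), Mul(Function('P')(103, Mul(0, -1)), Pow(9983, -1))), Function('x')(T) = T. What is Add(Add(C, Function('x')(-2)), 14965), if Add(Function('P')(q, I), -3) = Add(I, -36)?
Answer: Rational(2168161489001, 144903245) ≈ 14963.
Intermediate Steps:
Function('P')(q, I) = Add(-33, I) (Function('P')(q, I) = Add(3, Add(I, -36)) = Add(3, Add(-36, I)) = Add(-33, I))
C = Rational(-25765934, 144903245) (C = Add(Mul(-2533, Pow(14515, -1)), Mul(Add(-33, Mul(0, -1)), Pow(9983, -1))) = Add(Mul(-2533, Rational(1, 14515)), Mul(Add(-33, 0), Rational(1, 9983))) = Add(Rational(-2533, 14515), Mul(-33, Rational(1, 9983))) = Add(Rational(-2533, 14515), Rational(-33, 9983)) = Rational(-25765934, 144903245) ≈ -0.17781)
Add(Add(C, Function('x')(-2)), 14965) = Add(Add(Rational(-25765934, 144903245), -2), 14965) = Add(Rational(-315572424, 144903245), 14965) = Rational(2168161489001, 144903245)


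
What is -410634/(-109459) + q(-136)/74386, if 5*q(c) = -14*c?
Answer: 10923965254/2907934705 ≈ 3.7566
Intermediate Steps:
q(c) = -14*c/5 (q(c) = (-14*c)/5 = -14*c/5)
-410634/(-109459) + q(-136)/74386 = -410634/(-109459) - 14/5*(-136)/74386 = -410634*(-1/109459) + (1904/5)*(1/74386) = 58662/15637 + 952/185965 = 10923965254/2907934705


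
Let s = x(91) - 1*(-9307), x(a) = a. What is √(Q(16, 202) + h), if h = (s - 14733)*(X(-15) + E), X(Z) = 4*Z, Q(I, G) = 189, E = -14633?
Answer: 4*√4899209 ≈ 8853.7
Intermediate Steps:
s = 9398 (s = 91 - 1*(-9307) = 91 + 9307 = 9398)
h = 78387155 (h = (9398 - 14733)*(4*(-15) - 14633) = -5335*(-60 - 14633) = -5335*(-14693) = 78387155)
√(Q(16, 202) + h) = √(189 + 78387155) = √78387344 = 4*√4899209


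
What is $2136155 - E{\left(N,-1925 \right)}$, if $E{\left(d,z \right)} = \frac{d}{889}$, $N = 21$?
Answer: $\frac{271291682}{127} \approx 2.1362 \cdot 10^{6}$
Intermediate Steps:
$E{\left(d,z \right)} = \frac{d}{889}$ ($E{\left(d,z \right)} = d \frac{1}{889} = \frac{d}{889}$)
$2136155 - E{\left(N,-1925 \right)} = 2136155 - \frac{1}{889} \cdot 21 = 2136155 - \frac{3}{127} = \frac{271291682}{127}$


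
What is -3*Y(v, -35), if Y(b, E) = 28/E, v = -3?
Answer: 12/5 ≈ 2.4000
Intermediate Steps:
-3*Y(v, -35) = -84/(-35) = -84*(-1)/35 = -3*(-⅘) = 12/5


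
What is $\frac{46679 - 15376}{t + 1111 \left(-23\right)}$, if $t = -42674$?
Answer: $- \frac{31303}{68227} \approx -0.45881$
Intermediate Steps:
$\frac{46679 - 15376}{t + 1111 \left(-23\right)} = \frac{46679 - 15376}{-42674 + 1111 \left(-23\right)} = \frac{31303}{-42674 - 25553} = \frac{31303}{-68227} = 31303 \left(- \frac{1}{68227}\right) = - \frac{31303}{68227}$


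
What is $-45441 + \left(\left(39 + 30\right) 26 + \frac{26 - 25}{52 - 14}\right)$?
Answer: $- \frac{1658585}{38} \approx -43647.0$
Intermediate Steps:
$-45441 + \left(\left(39 + 30\right) 26 + \frac{26 - 25}{52 - 14}\right) = -45441 + \left(69 \cdot 26 + 1 \frac{1}{52 - 14}\right) = -45441 + \left(1794 + 1 \cdot \frac{1}{38}\right) = -45441 + \left(1794 + \frac{1}{38}\right) = -45441 + \frac{68173}{38} = - \frac{1658585}{38}$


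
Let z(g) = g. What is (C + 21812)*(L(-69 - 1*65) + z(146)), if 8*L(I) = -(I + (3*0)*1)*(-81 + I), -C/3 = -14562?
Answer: -452623929/2 ≈ -2.2631e+8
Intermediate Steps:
C = 43686 (C = -3*(-14562) = 43686)
L(I) = -I*(-81 + I)/8 (L(I) = (-(I + (3*0)*1)*(-81 + I))/8 = (-(I + 0*1)*(-81 + I))/8 = (-(I + 0)*(-81 + I))/8 = (-I*(-81 + I))/8 = -I*(-81 + I)/8)
(C + 21812)*(L(-69 - 1*65) + z(146)) = (43686 + 21812)*((-69 - 1*65)*(81 - (-69 - 1*65))/8 + 146) = 65498*((-69 - 65)*(81 - (-69 - 65))/8 + 146) = 65498*((1/8)*(-134)*(81 - 1*(-134)) + 146) = 65498*((1/8)*(-134)*(81 + 134) + 146) = 65498*((1/8)*(-134)*215 + 146) = 65498*(-14405/4 + 146) = 65498*(-13821/4) = -452623929/2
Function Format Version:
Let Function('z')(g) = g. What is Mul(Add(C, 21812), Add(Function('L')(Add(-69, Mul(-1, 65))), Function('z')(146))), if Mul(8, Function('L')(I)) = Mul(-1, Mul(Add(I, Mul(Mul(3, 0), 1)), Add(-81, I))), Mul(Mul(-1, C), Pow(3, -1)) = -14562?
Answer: Rational(-452623929, 2) ≈ -2.2631e+8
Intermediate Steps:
C = 43686 (C = Mul(-3, -14562) = 43686)
Function('L')(I) = Mul(Rational(-1, 8), I, Add(-81, I)) (Function('L')(I) = Mul(Rational(1, 8), Mul(-1, Mul(Add(I, Mul(Mul(3, 0), 1)), Add(-81, I)))) = Mul(Rational(1, 8), Mul(-1, Mul(Add(I, Mul(0, 1)), Add(-81, I)))) = Mul(Rational(1, 8), Mul(-1, Mul(Add(I, 0), Add(-81, I)))) = Mul(Rational(1, 8), Mul(-1, Mul(I, Add(-81, I)))) = Mul(Rational(1, 8), Mul(-1, I, Add(-81, I))) = Mul(Rational(-1, 8), I, Add(-81, I)))
Mul(Add(C, 21812), Add(Function('L')(Add(-69, Mul(-1, 65))), Function('z')(146))) = Mul(Add(43686, 21812), Add(Mul(Rational(1, 8), Add(-69, Mul(-1, 65)), Add(81, Mul(-1, Add(-69, Mul(-1, 65))))), 146)) = Mul(65498, Add(Mul(Rational(1, 8), Add(-69, -65), Add(81, Mul(-1, Add(-69, -65)))), 146)) = Mul(65498, Add(Mul(Rational(1, 8), -134, Add(81, Mul(-1, -134))), 146)) = Mul(65498, Add(Mul(Rational(1, 8), -134, Add(81, 134)), 146)) = Mul(65498, Add(Mul(Rational(1, 8), -134, 215), 146)) = Mul(65498, Add(Rational(-14405, 4), 146)) = Mul(65498, Rational(-13821, 4)) = Rational(-452623929, 2)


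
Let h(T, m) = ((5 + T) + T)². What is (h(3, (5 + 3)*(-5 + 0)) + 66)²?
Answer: 34969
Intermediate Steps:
h(T, m) = (5 + 2*T)²
(h(3, (5 + 3)*(-5 + 0)) + 66)² = ((5 + 2*3)² + 66)² = ((5 + 6)² + 66)² = (11² + 66)² = (121 + 66)² = 187² = 34969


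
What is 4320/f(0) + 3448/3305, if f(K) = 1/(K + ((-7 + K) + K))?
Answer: -99939752/3305 ≈ -30239.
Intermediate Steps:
f(K) = 1/(-7 + 3*K) (f(K) = 1/(K + (-7 + 2*K)) = 1/(-7 + 3*K))
4320/f(0) + 3448/3305 = 4320/(1/(-7 + 3*0)) + 3448/3305 = 4320/(1/(-7 + 0)) + 3448*(1/3305) = 4320/(1/(-7)) + 3448/3305 = 4320/(-1/7) + 3448/3305 = 4320*(-7) + 3448/3305 = -30240 + 3448/3305 = -99939752/3305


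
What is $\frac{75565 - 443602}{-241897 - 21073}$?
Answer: $\frac{368037}{262970} \approx 1.3995$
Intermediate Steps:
$\frac{75565 - 443602}{-241897 - 21073} = - \frac{368037}{-262970} = \left(-368037\right) \left(- \frac{1}{262970}\right) = \frac{368037}{262970}$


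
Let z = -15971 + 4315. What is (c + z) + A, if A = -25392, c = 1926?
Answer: -35122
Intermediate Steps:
z = -11656
(c + z) + A = (1926 - 11656) - 25392 = -9730 - 25392 = -35122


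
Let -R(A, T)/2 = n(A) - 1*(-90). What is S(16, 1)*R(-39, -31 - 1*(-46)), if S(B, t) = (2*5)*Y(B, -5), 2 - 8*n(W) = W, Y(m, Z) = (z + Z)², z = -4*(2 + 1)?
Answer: -1099645/2 ≈ -5.4982e+5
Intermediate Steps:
z = -12 (z = -4*3 = -12)
Y(m, Z) = (-12 + Z)²
n(W) = ¼ - W/8
S(B, t) = 2890 (S(B, t) = (2*5)*(-12 - 5)² = 10*(-17)² = 10*289 = 2890)
R(A, T) = -361/2 + A/4 (R(A, T) = -2*((¼ - A/8) - 1*(-90)) = -2*((¼ - A/8) + 90) = -2*(361/4 - A/8) = -361/2 + A/4)
S(16, 1)*R(-39, -31 - 1*(-46)) = 2890*(-361/2 + (¼)*(-39)) = 2890*(-361/2 - 39/4) = 2890*(-761/4) = -1099645/2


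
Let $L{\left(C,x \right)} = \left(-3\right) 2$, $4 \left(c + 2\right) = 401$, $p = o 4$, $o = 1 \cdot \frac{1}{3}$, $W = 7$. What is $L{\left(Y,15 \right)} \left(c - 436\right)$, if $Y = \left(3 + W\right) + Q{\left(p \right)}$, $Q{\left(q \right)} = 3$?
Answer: $\frac{4053}{2} \approx 2026.5$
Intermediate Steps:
$o = \frac{1}{3}$ ($o = 1 \cdot \frac{1}{3} = \frac{1}{3} \approx 0.33333$)
$p = \frac{4}{3}$ ($p = \frac{1}{3} \cdot 4 = \frac{4}{3} \approx 1.3333$)
$c = \frac{393}{4}$ ($c = -2 + \frac{1}{4} \cdot 401 = -2 + \frac{401}{4} = \frac{393}{4} \approx 98.25$)
$Y = 13$ ($Y = \left(3 + 7\right) + 3 = 10 + 3 = 13$)
$L{\left(C,x \right)} = -6$
$L{\left(Y,15 \right)} \left(c - 436\right) = - 6 \left(\frac{393}{4} - 436\right) = \left(-6\right) \left(- \frac{1351}{4}\right) = \frac{4053}{2}$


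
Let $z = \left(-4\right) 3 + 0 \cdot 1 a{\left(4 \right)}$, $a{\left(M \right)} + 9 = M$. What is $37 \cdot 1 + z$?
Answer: $25$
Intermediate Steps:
$a{\left(M \right)} = -9 + M$
$z = -12$ ($z = \left(-4\right) 3 + 0 \cdot 1 \left(-9 + 4\right) = -12 + 0 \cdot 1 \left(-5\right) = -12 + 0 \left(-5\right) = -12 + 0 = -12$)
$37 \cdot 1 + z = 37 \cdot 1 - 12 = 37 - 12 = 25$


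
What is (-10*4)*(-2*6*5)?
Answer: 2400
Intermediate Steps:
(-10*4)*(-2*6*5) = -(-480)*5 = -40*(-60) = 2400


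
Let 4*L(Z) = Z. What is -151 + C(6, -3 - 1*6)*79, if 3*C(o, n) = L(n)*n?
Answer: 1529/4 ≈ 382.25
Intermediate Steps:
L(Z) = Z/4
C(o, n) = n**2/12 (C(o, n) = ((n/4)*n)/3 = (n**2/4)/3 = n**2/12)
-151 + C(6, -3 - 1*6)*79 = -151 + ((-3 - 1*6)**2/12)*79 = -151 + ((-3 - 6)**2/12)*79 = -151 + ((1/12)*(-9)**2)*79 = -151 + ((1/12)*81)*79 = -151 + (27/4)*79 = -151 + 2133/4 = 1529/4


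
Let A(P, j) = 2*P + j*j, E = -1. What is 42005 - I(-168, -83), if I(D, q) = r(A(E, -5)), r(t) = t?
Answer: 41982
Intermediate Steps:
A(P, j) = j**2 + 2*P (A(P, j) = 2*P + j**2 = j**2 + 2*P)
I(D, q) = 23 (I(D, q) = (-5)**2 + 2*(-1) = 25 - 2 = 23)
42005 - I(-168, -83) = 42005 - 1*23 = 42005 - 23 = 41982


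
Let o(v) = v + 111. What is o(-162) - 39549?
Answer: -39600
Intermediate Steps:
o(v) = 111 + v
o(-162) - 39549 = (111 - 162) - 39549 = -51 - 39549 = -39600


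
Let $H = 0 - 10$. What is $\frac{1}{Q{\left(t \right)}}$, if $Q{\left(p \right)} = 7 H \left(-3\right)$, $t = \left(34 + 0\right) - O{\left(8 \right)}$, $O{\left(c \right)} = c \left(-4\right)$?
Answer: $\frac{1}{210} \approx 0.0047619$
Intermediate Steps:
$O{\left(c \right)} = - 4 c$
$H = -10$ ($H = 0 - 10 = -10$)
$t = 66$ ($t = \left(34 + 0\right) - \left(-4\right) 8 = 34 - -32 = 34 + 32 = 66$)
$Q{\left(p \right)} = 210$ ($Q{\left(p \right)} = 7 \left(-10\right) \left(-3\right) = \left(-70\right) \left(-3\right) = 210$)
$\frac{1}{Q{\left(t \right)}} = \frac{1}{210}$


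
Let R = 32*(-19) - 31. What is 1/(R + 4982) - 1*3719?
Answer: -16151616/4343 ≈ -3719.0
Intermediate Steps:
R = -639 (R = -608 - 31 = -639)
1/(R + 4982) - 1*3719 = 1/(-639 + 4982) - 1*3719 = 1/4343 - 3719 = -16151616/4343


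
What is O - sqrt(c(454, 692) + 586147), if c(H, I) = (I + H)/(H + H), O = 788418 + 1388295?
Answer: 2176713 - sqrt(120814535194)/454 ≈ 2.1759e+6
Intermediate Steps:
O = 2176713
c(H, I) = (H + I)/(2*H) (c(H, I) = (H + I)/((2*H)) = (H + I)*(1/(2*H)) = (H + I)/(2*H))
O - sqrt(c(454, 692) + 586147) = 2176713 - sqrt((1/2)*(454 + 692)/454 + 586147) = 2176713 - sqrt((1/2)*(1/454)*1146 + 586147) = 2176713 - sqrt(573/454 + 586147) = 2176713 - sqrt(266111311/454) = 2176713 - sqrt(120814535194)/454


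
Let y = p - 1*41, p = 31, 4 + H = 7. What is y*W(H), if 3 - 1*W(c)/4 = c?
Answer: 0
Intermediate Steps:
H = 3 (H = -4 + 7 = 3)
W(c) = 12 - 4*c
y = -10 (y = 31 - 1*41 = 31 - 41 = -10)
y*W(H) = -10*(12 - 4*3) = -10*(12 - 12) = -10*0 = 0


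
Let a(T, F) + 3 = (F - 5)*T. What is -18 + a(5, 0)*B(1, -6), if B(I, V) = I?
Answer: -46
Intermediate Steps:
a(T, F) = -3 + T*(-5 + F) (a(T, F) = -3 + (F - 5)*T = -3 + (-5 + F)*T = -3 + T*(-5 + F))
-18 + a(5, 0)*B(1, -6) = -18 + (-3 - 5*5 + 0*5)*1 = -18 + (-3 - 25 + 0)*1 = -18 - 28*1 = -18 - 28 = -46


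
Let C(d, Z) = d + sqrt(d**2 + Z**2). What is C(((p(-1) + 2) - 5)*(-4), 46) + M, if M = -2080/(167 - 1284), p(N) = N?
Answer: 19952/1117 + 2*sqrt(593) ≈ 66.565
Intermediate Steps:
C(d, Z) = d + sqrt(Z**2 + d**2)
M = 2080/1117 (M = -2080/(-1117) = -2080*(-1/1117) = 2080/1117 ≈ 1.8621)
C(((p(-1) + 2) - 5)*(-4), 46) + M = (((-1 + 2) - 5)*(-4) + sqrt(46**2 + (((-1 + 2) - 5)*(-4))**2)) + 2080/1117 = ((1 - 5)*(-4) + sqrt(2116 + ((1 - 5)*(-4))**2)) + 2080/1117 = (-4*(-4) + sqrt(2116 + (-4*(-4))**2)) + 2080/1117 = (16 + sqrt(2116 + 16**2)) + 2080/1117 = (16 + sqrt(2116 + 256)) + 2080/1117 = (16 + sqrt(2372)) + 2080/1117 = (16 + 2*sqrt(593)) + 2080/1117 = 19952/1117 + 2*sqrt(593)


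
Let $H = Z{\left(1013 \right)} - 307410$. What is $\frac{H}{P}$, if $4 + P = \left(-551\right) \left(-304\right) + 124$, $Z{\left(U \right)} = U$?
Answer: $- \frac{306397}{167624} \approx -1.8279$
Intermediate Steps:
$P = 167624$ ($P = -4 + \left(\left(-551\right) \left(-304\right) + 124\right) = -4 + \left(167504 + 124\right) = -4 + 167628 = 167624$)
$H = -306397$ ($H = 1013 - 307410 = -306397$)
$\frac{H}{P} = - \frac{306397}{167624}$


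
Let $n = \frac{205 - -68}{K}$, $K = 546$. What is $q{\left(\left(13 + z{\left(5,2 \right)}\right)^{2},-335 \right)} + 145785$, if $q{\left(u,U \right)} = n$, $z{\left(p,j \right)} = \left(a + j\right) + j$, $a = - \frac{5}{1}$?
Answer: $\frac{291571}{2} \approx 1.4579 \cdot 10^{5}$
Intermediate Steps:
$a = -5$ ($a = \left(-5\right) 1 = -5$)
$z{\left(p,j \right)} = -5 + 2 j$ ($z{\left(p,j \right)} = \left(-5 + j\right) + j = -5 + 2 j$)
$n = \frac{1}{2}$ ($n = \frac{205 - -68}{546} = \left(205 + 68\right) \frac{1}{546} = 273 \cdot \frac{1}{546} = \frac{1}{2} \approx 0.5$)
$q{\left(u,U \right)} = \frac{1}{2}$
$q{\left(\left(13 + z{\left(5,2 \right)}\right)^{2},-335 \right)} + 145785 = \frac{1}{2} + 145785 = \frac{291571}{2}$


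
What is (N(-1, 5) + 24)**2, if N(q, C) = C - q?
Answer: 900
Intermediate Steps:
(N(-1, 5) + 24)**2 = ((5 - 1*(-1)) + 24)**2 = ((5 + 1) + 24)**2 = (6 + 24)**2 = 30**2 = 900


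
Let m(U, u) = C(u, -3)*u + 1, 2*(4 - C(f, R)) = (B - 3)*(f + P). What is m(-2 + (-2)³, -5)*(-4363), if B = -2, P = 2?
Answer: -161431/2 ≈ -80716.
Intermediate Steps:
C(f, R) = 9 + 5*f/2 (C(f, R) = 4 - (-2 - 3)*(f + 2)/2 = 4 - (-5)*(2 + f)/2 = 4 - (-10 - 5*f)/2 = 4 + (5 + 5*f/2) = 9 + 5*f/2)
m(U, u) = 1 + u*(9 + 5*u/2) (m(U, u) = (9 + 5*u/2)*u + 1 = u*(9 + 5*u/2) + 1 = 1 + u*(9 + 5*u/2))
m(-2 + (-2)³, -5)*(-4363) = (1 + (½)*(-5)*(18 + 5*(-5)))*(-4363) = (1 + (½)*(-5)*(18 - 25))*(-4363) = (1 + (½)*(-5)*(-7))*(-4363) = (1 + 35/2)*(-4363) = (37/2)*(-4363) = -161431/2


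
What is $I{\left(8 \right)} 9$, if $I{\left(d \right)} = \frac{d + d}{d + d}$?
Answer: $9$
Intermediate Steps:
$I{\left(d \right)} = 1$ ($I{\left(d \right)} = \frac{2 d}{2 d} = 2 d \frac{1}{2 d} = 1$)
$I{\left(8 \right)} 9 = 1 \cdot 9 = 9$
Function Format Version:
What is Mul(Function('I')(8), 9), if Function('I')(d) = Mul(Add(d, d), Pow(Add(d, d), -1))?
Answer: 9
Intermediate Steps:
Function('I')(d) = 1 (Function('I')(d) = Mul(Mul(2, d), Pow(Mul(2, d), -1)) = Mul(Mul(2, d), Mul(Rational(1, 2), Pow(d, -1))) = 1)
Mul(Function('I')(8), 9) = Mul(1, 9) = 9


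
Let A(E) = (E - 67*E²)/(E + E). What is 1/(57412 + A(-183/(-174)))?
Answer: 116/6655763 ≈ 1.7429e-5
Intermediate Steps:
A(E) = (E - 67*E²)/(2*E) (A(E) = (E - 67*E²)/((2*E)) = (E - 67*E²)*(1/(2*E)) = (E - 67*E²)/(2*E))
1/(57412 + A(-183/(-174))) = 1/(57412 + (½ - (-12261)/(2*(-174)))) = 1/(57412 + (½ - (-12261)*(-1)/(2*174))) = 1/(57412 + (½ - 67/2*61/58)) = 1/(57412 + (½ - 4087/116)) = 1/(57412 - 4029/116) = 1/(6655763/116) = 116/6655763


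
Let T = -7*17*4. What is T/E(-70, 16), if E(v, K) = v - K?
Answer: 238/43 ≈ 5.5349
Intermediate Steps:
T = -476 (T = -119*4 = -476)
T/E(-70, 16) = -476/(-70 - 1*16) = -476/(-70 - 16) = -476/(-86) = -476*(-1/86) = 238/43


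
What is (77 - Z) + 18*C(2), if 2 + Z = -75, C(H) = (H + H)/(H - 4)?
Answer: 118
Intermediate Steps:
C(H) = 2*H/(-4 + H) (C(H) = (2*H)/(-4 + H) = 2*H/(-4 + H))
Z = -77 (Z = -2 - 75 = -77)
(77 - Z) + 18*C(2) = (77 - 1*(-77)) + 18*(2*2/(-4 + 2)) = (77 + 77) + 18*(2*2/(-2)) = 154 + 18*(2*2*(-½)) = 154 + 18*(-2) = 154 - 36 = 118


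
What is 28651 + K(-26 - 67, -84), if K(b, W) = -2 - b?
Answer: 28742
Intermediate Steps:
28651 + K(-26 - 67, -84) = 28651 + (-2 - (-26 - 67)) = 28651 + (-2 - 1*(-93)) = 28651 + (-2 + 93) = 28651 + 91 = 28742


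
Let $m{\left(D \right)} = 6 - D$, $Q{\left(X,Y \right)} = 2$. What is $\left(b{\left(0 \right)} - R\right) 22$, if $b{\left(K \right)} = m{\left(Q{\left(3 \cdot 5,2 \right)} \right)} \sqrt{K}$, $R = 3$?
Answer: $-66$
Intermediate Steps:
$b{\left(K \right)} = 4 \sqrt{K}$ ($b{\left(K \right)} = \left(6 - 2\right) \sqrt{K} = 4 \sqrt{K}$)
$\left(b{\left(0 \right)} - R\right) 22 = \left(4 \sqrt{0} - 3\right) 22 = \left(4 \cdot 0 - 3\right) 22 = \left(0 - 3\right) 22 = \left(-3\right) 22 = -66$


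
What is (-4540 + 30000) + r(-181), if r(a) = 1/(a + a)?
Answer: 9216519/362 ≈ 25460.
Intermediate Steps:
r(a) = 1/(2*a)
(-4540 + 30000) + r(-181) = (-4540 + 30000) + (½)/(-181) = 25460 + (½)*(-1/181) = 25460 - 1/362 = 9216519/362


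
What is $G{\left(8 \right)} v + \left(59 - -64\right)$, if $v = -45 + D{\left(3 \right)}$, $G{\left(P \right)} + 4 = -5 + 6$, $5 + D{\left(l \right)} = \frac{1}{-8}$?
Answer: $\frac{2187}{8} \approx 273.38$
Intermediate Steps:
$D{\left(l \right)} = - \frac{41}{8}$ ($D{\left(l \right)} = -5 + \frac{1}{-8} = -5 - \frac{1}{8} = - \frac{41}{8}$)
$G{\left(P \right)} = -3$ ($G{\left(P \right)} = -4 + \left(-5 + 6\right) = -4 + 1 = -3$)
$v = - \frac{401}{8}$ ($v = -45 - \frac{41}{8} = - \frac{401}{8} \approx -50.125$)
$G{\left(8 \right)} v + \left(59 - -64\right) = \left(-3\right) \left(- \frac{401}{8}\right) + \left(59 - -64\right) = \frac{1203}{8} + \left(59 + 64\right) = \frac{1203}{8} + 123 = \frac{2187}{8}$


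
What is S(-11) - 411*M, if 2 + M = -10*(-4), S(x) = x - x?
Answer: -15618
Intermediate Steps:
S(x) = 0
M = 38 (M = -2 - 10*(-4) = -2 + 40 = 38)
S(-11) - 411*M = 0 - 411*38 = 0 - 15618 = -15618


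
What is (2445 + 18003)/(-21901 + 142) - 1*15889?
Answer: -115249733/7253 ≈ -15890.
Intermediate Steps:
(2445 + 18003)/(-21901 + 142) - 1*15889 = 20448/(-21759) - 15889 = 20448*(-1/21759) - 15889 = -6816/7253 - 15889 = -115249733/7253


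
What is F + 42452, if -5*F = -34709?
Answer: 246969/5 ≈ 49394.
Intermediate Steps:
F = 34709/5 (F = -1/5*(-34709) = 34709/5 ≈ 6941.8)
F + 42452 = 34709/5 + 42452 = 246969/5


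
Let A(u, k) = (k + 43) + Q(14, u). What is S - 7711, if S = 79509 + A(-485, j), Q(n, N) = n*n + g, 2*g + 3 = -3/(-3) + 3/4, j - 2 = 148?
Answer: 577491/8 ≈ 72186.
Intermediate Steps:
j = 150 (j = 2 + 148 = 150)
g = -5/8 (g = -3/2 + (-3/(-3) + 3/4)/2 = -3/2 + (-3*(-1/3) + 3*(1/4))/2 = -3/2 + (1 + 3/4)/2 = -3/2 + (1/2)*(7/4) = -3/2 + 7/8 = -5/8 ≈ -0.62500)
Q(n, N) = -5/8 + n**2 (Q(n, N) = n*n - 5/8 = n**2 - 5/8 = -5/8 + n**2)
A(u, k) = 1907/8 + k (A(u, k) = (k + 43) + (-5/8 + 14**2) = (43 + k) + (-5/8 + 196) = (43 + k) + 1563/8 = 1907/8 + k)
S = 639179/8 (S = 79509 + (1907/8 + 150) = 79509 + 3107/8 = 639179/8 ≈ 79897.)
S - 7711 = 639179/8 - 7711 = 577491/8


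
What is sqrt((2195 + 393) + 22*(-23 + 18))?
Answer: sqrt(2478) ≈ 49.780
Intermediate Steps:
sqrt((2195 + 393) + 22*(-23 + 18)) = sqrt(2588 + 22*(-5)) = sqrt(2588 - 110) = sqrt(2478)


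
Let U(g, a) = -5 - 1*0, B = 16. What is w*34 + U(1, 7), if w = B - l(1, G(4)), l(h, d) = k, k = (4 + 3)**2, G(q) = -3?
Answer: -1127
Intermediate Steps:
k = 49 (k = 7**2 = 49)
l(h, d) = 49
U(g, a) = -5 (U(g, a) = -5 + 0 = -5)
w = -33 (w = 16 - 1*49 = 16 - 49 = -33)
w*34 + U(1, 7) = -33*34 - 5 = -1122 - 5 = -1127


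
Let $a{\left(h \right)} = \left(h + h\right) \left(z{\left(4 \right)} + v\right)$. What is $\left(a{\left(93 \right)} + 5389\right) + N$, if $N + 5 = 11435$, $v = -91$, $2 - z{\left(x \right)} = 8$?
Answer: $-1223$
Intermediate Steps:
$z{\left(x \right)} = -6$ ($z{\left(x \right)} = 2 - 8 = -6$)
$a{\left(h \right)} = - 194 h$ ($a{\left(h \right)} = \left(h + h\right) \left(-6 - 91\right) = 2 h \left(-97\right) = - 194 h$)
$N = 11430$ ($N = -5 + 11435 = 11430$)
$\left(a{\left(93 \right)} + 5389\right) + N = \left(\left(-194\right) 93 + 5389\right) + 11430 = \left(-18042 + 5389\right) + 11430 = -12653 + 11430 = -1223$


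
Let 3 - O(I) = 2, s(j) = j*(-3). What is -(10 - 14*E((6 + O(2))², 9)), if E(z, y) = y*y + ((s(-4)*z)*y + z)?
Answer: 75898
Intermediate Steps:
s(j) = -3*j
O(I) = 1 (O(I) = 3 - 1*2 = 3 - 2 = 1)
E(z, y) = z + y² + 12*y*z (E(z, y) = y*y + (((-3*(-4))*z)*y + z) = y² + ((12*z)*y + z) = y² + (12*y*z + z) = y² + (z + 12*y*z) = z + y² + 12*y*z)
-(10 - 14*E((6 + O(2))², 9)) = -(10 - 14*((6 + 1)² + 9² + 12*9*(6 + 1)²)) = -(10 - 14*(7² + 81 + 12*9*7²)) = -(10 - 14*(49 + 81 + 12*9*49)) = -(10 - 14*(49 + 81 + 5292)) = -(10 - 14*5422) = -(10 - 75908) = -1*(-75898) = 75898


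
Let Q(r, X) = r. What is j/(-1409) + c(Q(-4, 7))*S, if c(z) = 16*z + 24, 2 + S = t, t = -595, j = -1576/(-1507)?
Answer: 50705906864/2123363 ≈ 23880.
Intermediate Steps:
j = 1576/1507 (j = -1576*(-1/1507) = 1576/1507 ≈ 1.0458)
S = -597 (S = -2 - 595 = -597)
c(z) = 24 + 16*z
j/(-1409) + c(Q(-4, 7))*S = (1576/1507)/(-1409) + (24 + 16*(-4))*(-597) = (1576/1507)*(-1/1409) + (24 - 64)*(-597) = -1576/2123363 - 40*(-597) = -1576/2123363 + 23880 = 50705906864/2123363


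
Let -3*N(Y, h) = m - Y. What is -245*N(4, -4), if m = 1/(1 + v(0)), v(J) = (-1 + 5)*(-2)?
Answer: -1015/3 ≈ -338.33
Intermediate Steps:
v(J) = -8 (v(J) = 4*(-2) = -8)
m = -⅐ (m = 1/(1 - 8) = 1/(-7) = -⅐ ≈ -0.14286)
N(Y, h) = 1/21 + Y/3 (N(Y, h) = -(-⅐ - Y)/3 = 1/21 + Y/3)
-245*N(4, -4) = -245*(1/21 + (⅓)*4) = -245*(1/21 + 4/3) = -245*29/21 = -1015/3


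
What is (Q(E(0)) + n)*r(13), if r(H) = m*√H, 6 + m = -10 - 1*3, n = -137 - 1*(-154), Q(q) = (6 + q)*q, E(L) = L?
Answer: -323*√13 ≈ -1164.6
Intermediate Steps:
Q(q) = q*(6 + q)
n = 17 (n = -137 + 154 = 17)
m = -19 (m = -6 + (-10 - 1*3) = -6 + (-10 - 3) = -6 - 13 = -19)
r(H) = -19*√H
(Q(E(0)) + n)*r(13) = (0*(6 + 0) + 17)*(-19*√13) = (0*6 + 17)*(-19*√13) = (0 + 17)*(-19*√13) = 17*(-19*√13) = -323*√13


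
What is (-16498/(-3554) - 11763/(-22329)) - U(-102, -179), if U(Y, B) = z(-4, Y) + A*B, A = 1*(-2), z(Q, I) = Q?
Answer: -1537904590/4408737 ≈ -348.83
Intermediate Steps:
A = -2
U(Y, B) = -4 - 2*B
(-16498/(-3554) - 11763/(-22329)) - U(-102, -179) = (-16498/(-3554) - 11763/(-22329)) - (-4 - 2*(-179)) = (-16498*(-1/3554) - 11763*(-1/22329)) - (-4 + 358) = (8249/1777 + 1307/2481) - 1*354 = 22788308/4408737 - 354 = -1537904590/4408737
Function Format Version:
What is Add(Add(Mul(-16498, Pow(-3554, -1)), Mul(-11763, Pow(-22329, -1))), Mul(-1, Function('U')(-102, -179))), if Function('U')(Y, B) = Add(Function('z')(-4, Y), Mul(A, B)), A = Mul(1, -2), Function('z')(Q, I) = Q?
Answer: Rational(-1537904590, 4408737) ≈ -348.83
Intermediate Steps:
A = -2
Function('U')(Y, B) = Add(-4, Mul(-2, B))
Add(Add(Mul(-16498, Pow(-3554, -1)), Mul(-11763, Pow(-22329, -1))), Mul(-1, Function('U')(-102, -179))) = Add(Add(Mul(-16498, Pow(-3554, -1)), Mul(-11763, Pow(-22329, -1))), Mul(-1, Add(-4, Mul(-2, -179)))) = Add(Add(Mul(-16498, Rational(-1, 3554)), Mul(-11763, Rational(-1, 22329))), Mul(-1, Add(-4, 358))) = Add(Add(Rational(8249, 1777), Rational(1307, 2481)), Mul(-1, 354)) = Add(Rational(22788308, 4408737), -354) = Rational(-1537904590, 4408737)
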